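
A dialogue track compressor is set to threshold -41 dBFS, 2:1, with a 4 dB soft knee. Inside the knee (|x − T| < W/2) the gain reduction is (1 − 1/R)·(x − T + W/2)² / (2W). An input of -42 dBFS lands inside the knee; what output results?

x − T + W/2 = -42 − (-41) + 2 = 1.
GR = (1 − 1/2) × 1² / 8 = 0.5 × 1 / 8 = 0.0625 dB.
Output = -42 − 0.0625 = -42.0625 dBFS.

-42.0625 dBFS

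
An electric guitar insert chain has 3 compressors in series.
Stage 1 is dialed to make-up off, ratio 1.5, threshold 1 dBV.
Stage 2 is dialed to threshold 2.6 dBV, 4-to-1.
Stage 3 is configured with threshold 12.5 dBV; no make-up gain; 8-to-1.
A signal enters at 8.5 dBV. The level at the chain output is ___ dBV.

Stage 1: 8.5 dBV is 7.5 dB over 1 dBV; at 1.5:1 that becomes 5 dB over, giving 6 dBV.
Stage 2: 3.4 dB above 2.6 dBV, reduced 4:1 to 0.85 dB above → 3.45 dBV.
Stage 3: below threshold (3.45 ≤ 12.5); passes unchanged; output 3.45 dBV.

3.45 dBV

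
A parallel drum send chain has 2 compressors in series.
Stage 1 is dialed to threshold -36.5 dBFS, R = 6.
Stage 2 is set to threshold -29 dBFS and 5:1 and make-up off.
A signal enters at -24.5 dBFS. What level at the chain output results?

-34.5 dBFS

Stage 1: 12 dB above -36.5 dBFS, reduced 6:1 to 2 dB above → -34.5 dBFS.
Stage 2: -34.5 dBFS ≤ -29 dBFS, so stage 2 doesn't engage; output -34.5 dBFS.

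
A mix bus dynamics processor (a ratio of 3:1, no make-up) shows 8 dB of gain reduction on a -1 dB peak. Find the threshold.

Gain reduction = -1 − (-9) = 8 dB; output overshoot = GR / (R − 1) = 8 / 2 = 4 dB.
Threshold = output − output overshoot = -9 − 4 = -13 dB.

-13 dB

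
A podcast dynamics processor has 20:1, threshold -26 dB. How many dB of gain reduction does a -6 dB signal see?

19 dB

Overshoot = -6 − (-26) = 20 dB.
After 20:1 compression the overshoot becomes 20/20 = 1 dB.
Gain reduction = 20 − 1 = 19 dB.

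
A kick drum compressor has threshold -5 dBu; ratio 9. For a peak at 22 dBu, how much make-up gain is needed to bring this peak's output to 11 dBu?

Overshoot 27 dB → 27/9 = 3 dB after compression, so the compressed level is -5 + 3 = -2 dBu.
Make-up = target − compressed = 11 − (-2) = 13 dB.

13 dB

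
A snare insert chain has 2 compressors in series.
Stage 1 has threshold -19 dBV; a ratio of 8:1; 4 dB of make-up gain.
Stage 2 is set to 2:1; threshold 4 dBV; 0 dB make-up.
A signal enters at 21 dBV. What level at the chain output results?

-10 dBV

Stage 1: 40 dB above -19 dBV, reduced 8:1 to 5 dB above → -14 dBV; +4 dB make-up → -10 dBV.
Stage 2: -10 dBV ≤ 4 dBV, so stage 2 doesn't engage; output -10 dBV.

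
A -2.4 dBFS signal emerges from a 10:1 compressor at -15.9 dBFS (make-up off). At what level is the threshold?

-17.4 dBFS

Gain reduction = -2.4 − (-15.9) = 13.5 dB; output overshoot = GR / (R − 1) = 13.5 / 9 = 1.5 dB.
Threshold = output − output overshoot = -15.9 − 1.5 = -17.4 dBFS.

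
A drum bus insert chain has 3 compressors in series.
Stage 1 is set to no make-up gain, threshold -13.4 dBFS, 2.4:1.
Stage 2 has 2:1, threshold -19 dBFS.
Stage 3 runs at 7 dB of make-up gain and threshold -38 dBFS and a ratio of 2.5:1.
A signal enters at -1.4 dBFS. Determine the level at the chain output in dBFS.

Stage 1: overshoot 12 dB → 12/2.4 = 5 dB → -8.4 dBFS.
Stage 2: -8.4 dBFS is 10.6 dB over -19 dBFS; at 2:1 that becomes 5.3 dB over, giving -13.7 dBFS.
Stage 3: -13.7 dBFS is 24.3 dB over -38 dBFS; at 2.5:1 that becomes 9.72 dB over, giving -28.28 dBFS; +7 dB make-up → -21.28 dBFS.

-21.28 dBFS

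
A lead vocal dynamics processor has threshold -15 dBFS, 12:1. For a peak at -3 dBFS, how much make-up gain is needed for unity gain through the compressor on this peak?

The peak compresses to -15 + 12/12 = -14 dBFS.
To reach -3 dBFS requires -3 − (-14) = 11 dB of make-up.

11 dB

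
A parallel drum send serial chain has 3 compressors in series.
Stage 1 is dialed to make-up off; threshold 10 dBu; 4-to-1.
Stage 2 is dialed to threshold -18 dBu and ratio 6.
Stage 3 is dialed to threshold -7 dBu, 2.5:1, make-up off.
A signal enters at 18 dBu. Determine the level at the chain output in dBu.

-13 dBu

Stage 1: 18 dBu is 8 dB over 10 dBu; at 4:1 that becomes 2 dB over, giving 12 dBu.
Stage 2: overshoot 30 dB → 30/6 = 5 dB → -13 dBu.
Stage 3: -13 dBu is at or below the -7 dBu threshold — no compression; output -13 dBu.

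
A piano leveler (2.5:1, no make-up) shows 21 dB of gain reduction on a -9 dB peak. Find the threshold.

-44 dB

Gain reduction = -9 − (-30) = 21 dB; output overshoot = GR / (R − 1) = 21 / 1.5 = 14 dB.
Threshold = output − output overshoot = -30 − 14 = -44 dB.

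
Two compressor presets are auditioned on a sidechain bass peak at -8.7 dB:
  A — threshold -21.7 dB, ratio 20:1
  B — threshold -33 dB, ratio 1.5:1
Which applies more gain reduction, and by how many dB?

A, by 4.25 dB

A: 13 dB over, compressed to 0.65 dB over, so 12.35 dB of GR.
B: 24.3 dB over, compressed to 16.2 dB over, so 8.1 dB of GR.
A applies 4.25 dB more gain reduction.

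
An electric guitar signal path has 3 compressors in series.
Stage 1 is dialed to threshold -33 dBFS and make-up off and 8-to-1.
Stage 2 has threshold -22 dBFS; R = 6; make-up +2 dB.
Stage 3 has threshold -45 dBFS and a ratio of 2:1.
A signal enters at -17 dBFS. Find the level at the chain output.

-37 dBFS

Stage 1: 16 dB above -33 dBFS, reduced 8:1 to 2 dB above → -31 dBFS.
Stage 2: -31 dBFS ≤ -22 dBFS, so stage 2 doesn't engage; make-up brings it to -29 dBFS.
Stage 3: 16 dB above -45 dBFS, reduced 2:1 to 8 dB above → -37 dBFS.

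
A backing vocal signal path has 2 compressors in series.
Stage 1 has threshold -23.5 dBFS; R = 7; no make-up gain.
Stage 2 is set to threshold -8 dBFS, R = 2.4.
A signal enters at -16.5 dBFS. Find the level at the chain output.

Stage 1: 7 dB above -23.5 dBFS, reduced 7:1 to 1 dB above → -22.5 dBFS.
Stage 2: -22.5 dBFS is at or below the -8 dBFS threshold — no compression; output -22.5 dBFS.

-22.5 dBFS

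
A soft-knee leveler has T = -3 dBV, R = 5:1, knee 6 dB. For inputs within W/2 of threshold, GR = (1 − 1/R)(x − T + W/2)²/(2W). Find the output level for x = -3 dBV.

-3.6 dBV

x − T + W/2 = -3 − (-3) + 3 = 3.
GR = (1 − 1/5) × 3² / 12 = 0.8 × 9 / 12 = 0.6 dB.
Output = -3 − 0.6 = -3.6 dBV.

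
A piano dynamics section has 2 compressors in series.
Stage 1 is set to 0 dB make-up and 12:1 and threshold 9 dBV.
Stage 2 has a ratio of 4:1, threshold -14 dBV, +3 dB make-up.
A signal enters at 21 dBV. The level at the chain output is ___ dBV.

Stage 1: overshoot 12 dB → 12/12 = 1 dB → 10 dBV.
Stage 2: 24 dB above -14 dBV, reduced 4:1 to 6 dB above → -8 dBV; +3 dB make-up → -5 dBV.

-5 dBV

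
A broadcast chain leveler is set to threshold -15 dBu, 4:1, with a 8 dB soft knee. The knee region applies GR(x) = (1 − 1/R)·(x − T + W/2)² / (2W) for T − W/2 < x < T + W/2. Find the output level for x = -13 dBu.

x − T + W/2 = -13 − (-15) + 4 = 6.
GR = (1 − 1/4) × 6² / 16 = 0.75 × 36 / 16 = 1.6875 dB.
Output = -13 − 1.6875 = -14.6875 dBu.

-14.6875 dBu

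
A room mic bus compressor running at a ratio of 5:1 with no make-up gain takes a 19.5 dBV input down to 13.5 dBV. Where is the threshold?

12 dBV

Input is 7.5 dB above T (since output overshoot × R = input overshoot: (13.5 − T)·5 = 19.5 − T gives T = 12 dBV).
Check: 12 + (19.5 − 12)/5 = 12 + 1.5 = 13.5 dBV. ✓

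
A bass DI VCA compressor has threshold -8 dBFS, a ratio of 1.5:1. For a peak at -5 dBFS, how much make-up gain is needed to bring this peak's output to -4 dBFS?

Overshoot 3 dB → 3/1.5 = 2 dB after compression, so the compressed level is -8 + 2 = -6 dBFS.
Make-up = target − compressed = -4 − (-6) = 2 dB.

2 dB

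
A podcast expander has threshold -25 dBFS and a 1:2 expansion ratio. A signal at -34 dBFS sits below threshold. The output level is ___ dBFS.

-43 dBFS

Undershoot = (-25) − (-34) = 9 dB.
At 1:2, that expands to 18 dB under threshold.
Output = -25 − 18 = -43 dBFS.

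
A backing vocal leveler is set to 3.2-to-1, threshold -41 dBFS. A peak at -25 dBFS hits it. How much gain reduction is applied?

Overshoot = -25 − (-41) = 16 dB.
A 3.2:1 ratio leaves 5 dB of that excess.
GR = overshoot in − overshoot out = 16 − 5 = 11 dB.

11 dB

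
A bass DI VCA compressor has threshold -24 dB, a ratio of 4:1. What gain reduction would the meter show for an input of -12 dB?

9 dB

-12 dB exceeds the threshold by 12 dB.
After 4:1 compression the overshoot becomes 12/4 = 3 dB.
Gain reduction = 12 − 3 = 9 dB.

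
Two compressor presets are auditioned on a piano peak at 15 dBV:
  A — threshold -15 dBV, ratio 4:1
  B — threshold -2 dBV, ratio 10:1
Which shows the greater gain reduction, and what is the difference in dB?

A: overshoot 30 dB → output overshoot 7.5 dB → GR 22.5 dB.
B: overshoot 17 dB → output overshoot 1.7 dB → GR 15.3 dB.
A applies 7.2 dB more gain reduction.

A, by 7.2 dB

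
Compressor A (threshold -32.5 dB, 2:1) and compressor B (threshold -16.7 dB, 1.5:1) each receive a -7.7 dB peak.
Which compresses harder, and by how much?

A: GR = 24.8 − 24.8/2 = 12.4 dB.
B: GR = 9 − 9/1.5 = 3 dB.
Difference: 9.4 dB in favour of A.

A, by 9.4 dB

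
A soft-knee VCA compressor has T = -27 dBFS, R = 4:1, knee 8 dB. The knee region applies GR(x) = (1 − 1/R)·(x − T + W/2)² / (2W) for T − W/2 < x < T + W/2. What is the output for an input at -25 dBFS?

-26.6875 dBFS

x − T + W/2 = -25 − (-27) + 4 = 6.
GR = (1 − 1/4) × 6² / 16 = 0.75 × 36 / 16 = 1.6875 dB.
Output = -25 − 1.6875 = -26.6875 dBFS.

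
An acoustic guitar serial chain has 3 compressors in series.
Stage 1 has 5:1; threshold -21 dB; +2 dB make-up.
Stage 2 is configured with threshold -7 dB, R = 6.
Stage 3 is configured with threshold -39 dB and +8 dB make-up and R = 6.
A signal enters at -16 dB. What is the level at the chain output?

Stage 1: 5 dB above -21 dB, reduced 5:1 to 1 dB above → -20 dB; +2 dB make-up → -18 dB.
Stage 2: below threshold (-18 ≤ -7); passes unchanged; output -18 dB.
Stage 3: overshoot 21 dB → 21/6 = 3.5 dB → -35.5 dB; +8 dB make-up → -27.5 dB.

-27.5 dB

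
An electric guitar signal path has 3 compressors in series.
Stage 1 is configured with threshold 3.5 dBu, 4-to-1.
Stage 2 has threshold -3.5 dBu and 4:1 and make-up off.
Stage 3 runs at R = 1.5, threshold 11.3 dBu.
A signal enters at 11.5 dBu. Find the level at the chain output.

-1.25 dBu

Stage 1: overshoot 8 dB → 8/4 = 2 dB → 5.5 dBu.
Stage 2: 9 dB above -3.5 dBu, reduced 4:1 to 2.25 dB above → -1.25 dBu.
Stage 3: -1.25 dBu ≤ 11.3 dBu, so stage 3 doesn't engage; output -1.25 dBu.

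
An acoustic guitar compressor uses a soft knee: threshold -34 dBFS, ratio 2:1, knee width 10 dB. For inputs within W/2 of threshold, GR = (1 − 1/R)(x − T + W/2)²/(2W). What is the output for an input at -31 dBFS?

x − T + W/2 = -31 − (-34) + 5 = 8.
GR = (1 − 1/2) × 8² / 20 = 0.5 × 64 / 20 = 1.6 dB.
Output = -31 − 1.6 = -32.6 dBFS.

-32.6 dBFS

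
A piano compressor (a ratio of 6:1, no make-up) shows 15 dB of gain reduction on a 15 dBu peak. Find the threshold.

-3 dBu

Let T be the threshold. Output overshoot = (input overshoot)/R, so 0 − T = (15 − T)/6.
6·(0 − T) = 15 − T → 5·T = 0 − 15 = -15.
T = -15/5 = -3 dBu.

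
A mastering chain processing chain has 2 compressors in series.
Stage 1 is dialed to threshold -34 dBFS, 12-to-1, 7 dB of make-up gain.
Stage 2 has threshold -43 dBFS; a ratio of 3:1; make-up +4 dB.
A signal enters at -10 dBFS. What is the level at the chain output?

Stage 1: 24 dB above -34 dBFS, reduced 12:1 to 2 dB above → -32 dBFS; +7 dB make-up → -25 dBFS.
Stage 2: 18 dB above -43 dBFS, reduced 3:1 to 6 dB above → -37 dBFS; +4 dB make-up → -33 dBFS.

-33 dBFS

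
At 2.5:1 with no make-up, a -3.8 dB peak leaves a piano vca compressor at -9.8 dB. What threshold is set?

-13.8 dB

Input is 10 dB above T (since output overshoot × R = input overshoot: (-9.8 − T)·2.5 = -3.8 − T gives T = -13.8 dB).
Check: -13.8 + (-3.8 − (-13.8))/2.5 = -13.8 + 4 = -9.8 dB. ✓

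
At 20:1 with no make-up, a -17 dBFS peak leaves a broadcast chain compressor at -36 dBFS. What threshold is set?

Gain reduction = -17 − (-36) = 19 dB; output overshoot = GR / (R − 1) = 19 / 19 = 1 dB.
Threshold = output − output overshoot = -36 − 1 = -37 dBFS.

-37 dBFS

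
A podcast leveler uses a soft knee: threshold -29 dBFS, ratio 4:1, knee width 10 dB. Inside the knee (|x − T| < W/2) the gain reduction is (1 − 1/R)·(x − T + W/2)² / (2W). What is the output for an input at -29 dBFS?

-29.9375 dBFS

x − T + W/2 = -29 − (-29) + 5 = 5.
GR = (1 − 1/4) × 5² / 20 = 0.75 × 25 / 20 = 0.9375 dB.
Output = -29 − 0.9375 = -29.9375 dBFS.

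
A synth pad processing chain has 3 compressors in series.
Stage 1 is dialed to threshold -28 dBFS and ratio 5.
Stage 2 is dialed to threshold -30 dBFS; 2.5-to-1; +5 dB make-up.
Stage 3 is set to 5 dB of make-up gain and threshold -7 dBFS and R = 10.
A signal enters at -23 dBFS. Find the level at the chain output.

-18.8 dBFS

Stage 1: overshoot 5 dB → 5/5 = 1 dB → -27 dBFS.
Stage 2: 3 dB above -30 dBFS, reduced 2.5:1 to 1.2 dB above → -28.8 dBFS; +5 dB make-up → -23.8 dBFS.
Stage 3: -23.8 dBFS is at or below the -7 dBFS threshold — no compression; make-up brings it to -18.8 dBFS.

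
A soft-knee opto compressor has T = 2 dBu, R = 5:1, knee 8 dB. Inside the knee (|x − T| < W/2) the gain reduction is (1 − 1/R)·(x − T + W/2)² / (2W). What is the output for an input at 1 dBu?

x − T + W/2 = 1 − 2 + 4 = 3.
GR = (1 − 1/5) × 3² / 16 = 0.8 × 9 / 16 = 0.45 dB.
Output = 1 − 0.45 = 0.55 dBu.

0.55 dBu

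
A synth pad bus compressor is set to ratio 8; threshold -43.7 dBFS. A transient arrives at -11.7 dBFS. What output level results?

-39.7 dBFS

Overshoot: -11.7 − (-43.7) = 32 dB.
At 8:1 the overshoot is divided by 8, leaving 4 dB above threshold.
That puts the output at -39.7 dBFS.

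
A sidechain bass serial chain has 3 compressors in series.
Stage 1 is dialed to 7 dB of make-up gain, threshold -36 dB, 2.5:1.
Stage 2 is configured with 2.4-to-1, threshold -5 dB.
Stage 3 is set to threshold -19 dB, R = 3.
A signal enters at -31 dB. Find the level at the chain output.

-27 dB

Stage 1: overshoot 5 dB → 5/2.5 = 2 dB → -34 dB; +7 dB make-up → -27 dB.
Stage 2: -27 dB ≤ -5 dB, so stage 2 doesn't engage; output -27 dB.
Stage 3: -27 dB is at or below the -19 dB threshold — no compression; output -27 dB.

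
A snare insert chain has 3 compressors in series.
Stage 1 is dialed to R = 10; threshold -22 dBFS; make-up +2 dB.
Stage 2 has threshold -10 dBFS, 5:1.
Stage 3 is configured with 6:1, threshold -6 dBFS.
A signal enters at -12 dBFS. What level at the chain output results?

-19 dBFS

Stage 1: 10 dB above -22 dBFS, reduced 10:1 to 1 dB above → -21 dBFS; +2 dB make-up → -19 dBFS.
Stage 2: -19 dBFS is at or below the -10 dBFS threshold — no compression; output -19 dBFS.
Stage 3: -19 dBFS is at or below the -6 dBFS threshold — no compression; output -19 dBFS.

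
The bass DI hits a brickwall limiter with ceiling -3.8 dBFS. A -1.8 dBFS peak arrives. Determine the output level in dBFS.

A brickwall limiter is an ∞:1 compressor: any input above the ceiling is clamped to -3.8 dBFS.

-3.8 dBFS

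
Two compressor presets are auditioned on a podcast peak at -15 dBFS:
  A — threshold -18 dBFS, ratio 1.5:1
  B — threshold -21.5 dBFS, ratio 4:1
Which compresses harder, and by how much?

A: 3 dB over, compressed to 2 dB over, so 1 dB of GR.
B: 6.5 dB over, compressed to 1.625 dB over, so 4.875 dB of GR.
Difference: 3.875 dB in favour of B.

B, by 3.875 dB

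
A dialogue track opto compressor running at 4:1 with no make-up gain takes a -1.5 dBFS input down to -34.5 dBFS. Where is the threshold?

Let T be the threshold. Output overshoot = (input overshoot)/R, so -34.5 − T = (-1.5 − T)/4.
4·(-34.5 − T) = -1.5 − T → 3·T = -138 − (-1.5) = -136.5.
T = -136.5/3 = -45.5 dBFS.

-45.5 dBFS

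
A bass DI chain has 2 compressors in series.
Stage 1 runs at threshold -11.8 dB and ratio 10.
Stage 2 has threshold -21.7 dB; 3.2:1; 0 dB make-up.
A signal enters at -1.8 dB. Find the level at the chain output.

-18.29375 dB

Stage 1: -1.8 dB is 10 dB over -11.8 dB; at 10:1 that becomes 1 dB over, giving -10.8 dB.
Stage 2: 10.9 dB above -21.7 dB, reduced 3.2:1 to 3.40625 dB above → -18.29375 dB.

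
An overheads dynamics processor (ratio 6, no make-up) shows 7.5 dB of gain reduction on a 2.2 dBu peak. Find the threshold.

Gain reduction = 2.2 − (-5.3) = 7.5 dB; output overshoot = GR / (R − 1) = 7.5 / 5 = 1.5 dB.
Threshold = output − output overshoot = -5.3 − 1.5 = -6.8 dBu.

-6.8 dBu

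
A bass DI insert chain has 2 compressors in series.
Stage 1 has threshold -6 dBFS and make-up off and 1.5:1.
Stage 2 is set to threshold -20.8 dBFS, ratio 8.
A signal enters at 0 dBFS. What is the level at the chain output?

-18.45 dBFS

Stage 1: 6 dB above -6 dBFS, reduced 1.5:1 to 4 dB above → -2 dBFS.
Stage 2: overshoot 18.8 dB → 18.8/8 = 2.35 dB → -18.45 dBFS.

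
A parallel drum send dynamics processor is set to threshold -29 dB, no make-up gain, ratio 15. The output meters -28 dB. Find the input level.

That's 1 dB above the -29 dB threshold.
Before 15:1 compression the overshoot was 1 × 15 = 15 dB, so input = -29 + 15 = -14 dB.

-14 dB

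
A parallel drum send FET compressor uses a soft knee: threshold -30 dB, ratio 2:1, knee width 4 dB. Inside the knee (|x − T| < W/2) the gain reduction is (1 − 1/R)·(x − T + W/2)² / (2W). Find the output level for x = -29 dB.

x − T + W/2 = -29 − (-30) + 2 = 3.
GR = (1 − 1/2) × 3² / 8 = 0.5 × 9 / 8 = 0.5625 dB.
Output = -29 − 0.5625 = -29.5625 dB.

-29.5625 dB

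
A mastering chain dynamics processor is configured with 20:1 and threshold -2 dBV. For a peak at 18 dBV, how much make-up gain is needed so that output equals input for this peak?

19 dB

Without make-up, output = threshold + overshoot/20 = -2 + 1 = -1 dBV.
Gap to target: 19 dB.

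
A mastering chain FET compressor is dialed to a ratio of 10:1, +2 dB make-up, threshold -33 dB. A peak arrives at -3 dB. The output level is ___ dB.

-28 dB

-3 dB sits 30 dB over threshold.
10:1 compression reduces that to 30/10 = 3 dB over.
That puts the output at -30 dB; make-up adds 2 dB, giving -28 dB.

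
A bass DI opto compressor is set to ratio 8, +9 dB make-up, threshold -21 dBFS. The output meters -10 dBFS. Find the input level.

-5 dBFS

Stripping the +9 dB make-up gives -19 dBFS at the gain stage.
Post-compression overshoot = -19 − (-21) = 2 dB.
Before 8:1 compression the overshoot was 2 × 8 = 16 dB, so input = -21 + 16 = -5 dBFS.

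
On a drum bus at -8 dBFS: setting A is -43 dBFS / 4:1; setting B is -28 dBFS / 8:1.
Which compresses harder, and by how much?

A: overshoot 35 dB → output overshoot 8.75 dB → GR 26.25 dB.
B: overshoot 20 dB → output overshoot 2.5 dB → GR 17.5 dB.
A applies 8.75 dB more gain reduction.

A, by 8.75 dB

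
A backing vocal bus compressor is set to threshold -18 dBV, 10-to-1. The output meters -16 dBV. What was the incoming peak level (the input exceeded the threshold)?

That's 2 dB above the -18 dBV threshold.
Before 10:1 compression the overshoot was 2 × 10 = 20 dB, so input = -18 + 20 = 2 dBV.

2 dBV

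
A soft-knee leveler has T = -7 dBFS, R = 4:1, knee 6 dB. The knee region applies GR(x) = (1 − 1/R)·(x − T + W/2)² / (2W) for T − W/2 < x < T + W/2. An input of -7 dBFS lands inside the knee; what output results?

x − T + W/2 = -7 − (-7) + 3 = 3.
GR = (1 − 1/4) × 3² / 12 = 0.75 × 9 / 12 = 0.5625 dB.
Output = -7 − 0.5625 = -7.5625 dBFS.

-7.5625 dBFS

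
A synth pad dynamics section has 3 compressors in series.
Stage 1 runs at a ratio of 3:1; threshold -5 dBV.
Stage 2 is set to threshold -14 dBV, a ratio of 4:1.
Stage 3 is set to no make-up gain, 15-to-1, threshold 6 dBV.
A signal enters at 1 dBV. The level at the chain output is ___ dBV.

-11.25 dBV

Stage 1: 6 dB above -5 dBV, reduced 3:1 to 2 dB above → -3 dBV.
Stage 2: overshoot 11 dB → 11/4 = 2.75 dB → -11.25 dBV.
Stage 3: -11.25 dBV ≤ 6 dBV, so stage 3 doesn't engage; output -11.25 dBV.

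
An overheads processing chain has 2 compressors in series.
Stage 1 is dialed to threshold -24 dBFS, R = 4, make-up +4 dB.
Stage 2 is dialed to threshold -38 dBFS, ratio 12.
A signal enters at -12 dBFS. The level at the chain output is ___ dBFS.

-36.25 dBFS

Stage 1: -12 dBFS is 12 dB over -24 dBFS; at 4:1 that becomes 3 dB over, giving -21 dBFS; +4 dB make-up → -17 dBFS.
Stage 2: overshoot 21 dB → 21/12 = 1.75 dB → -36.25 dBFS.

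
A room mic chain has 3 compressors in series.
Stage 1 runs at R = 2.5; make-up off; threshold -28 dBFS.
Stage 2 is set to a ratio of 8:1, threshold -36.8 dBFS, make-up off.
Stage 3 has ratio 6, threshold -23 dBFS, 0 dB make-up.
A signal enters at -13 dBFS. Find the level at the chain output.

-34.95 dBFS

Stage 1: -13 dBFS is 15 dB over -28 dBFS; at 2.5:1 that becomes 6 dB over, giving -22 dBFS.
Stage 2: 14.8 dB above -36.8 dBFS, reduced 8:1 to 1.85 dB above → -34.95 dBFS.
Stage 3: below threshold (-34.95 ≤ -23); passes unchanged; output -34.95 dBFS.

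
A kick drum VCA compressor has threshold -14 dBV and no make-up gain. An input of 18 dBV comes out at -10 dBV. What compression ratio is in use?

Input overshoot = 18 − (-14) = 32 dB; output overshoot = -10 − (-14) = 4 dB.
Ratio = 32 / 4 = 8.

8:1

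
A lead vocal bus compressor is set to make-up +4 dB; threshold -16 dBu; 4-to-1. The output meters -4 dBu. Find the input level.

Before make-up, the level was -4 − 4 = -8 dBu.
Post-compression overshoot = -8 − (-16) = 8 dB.
Before 4:1 compression the overshoot was 8 × 4 = 32 dB, so input = -16 + 32 = 16 dBu.

16 dBu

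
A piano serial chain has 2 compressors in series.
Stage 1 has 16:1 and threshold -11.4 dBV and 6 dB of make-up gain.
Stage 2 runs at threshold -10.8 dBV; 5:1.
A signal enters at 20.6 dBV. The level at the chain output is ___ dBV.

Stage 1: 20.6 dBV is 32 dB over -11.4 dBV; at 16:1 that becomes 2 dB over, giving -9.4 dBV; +6 dB make-up → -3.4 dBV.
Stage 2: 7.4 dB above -10.8 dBV, reduced 5:1 to 1.48 dB above → -9.32 dBV.

-9.32 dBV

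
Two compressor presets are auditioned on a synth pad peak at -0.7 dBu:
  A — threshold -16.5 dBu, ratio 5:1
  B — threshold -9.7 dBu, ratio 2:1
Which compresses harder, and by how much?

A, by 8.14 dB

A: overshoot 15.8 dB → output overshoot 3.16 dB → GR 12.64 dB.
B: overshoot 9 dB → output overshoot 4.5 dB → GR 4.5 dB.
A reduces 8.14 dB more.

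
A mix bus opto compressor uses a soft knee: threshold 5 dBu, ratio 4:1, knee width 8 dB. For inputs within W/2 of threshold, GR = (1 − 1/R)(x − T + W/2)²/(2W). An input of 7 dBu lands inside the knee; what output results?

5.3125 dBu

x − T + W/2 = 7 − 5 + 4 = 6.
GR = (1 − 1/4) × 6² / 16 = 0.75 × 36 / 16 = 1.6875 dB.
Output = 7 − 1.6875 = 5.3125 dBu.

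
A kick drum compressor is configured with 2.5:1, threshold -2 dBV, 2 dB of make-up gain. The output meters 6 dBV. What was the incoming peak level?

13 dBV

Stripping the +2 dB make-up gives 4 dBV at the gain stage.
Post-compression overshoot = 4 − (-2) = 6 dB.
Before 2.5:1 compression the overshoot was 6 × 2.5 = 15 dB, so input = -2 + 15 = 13 dBV.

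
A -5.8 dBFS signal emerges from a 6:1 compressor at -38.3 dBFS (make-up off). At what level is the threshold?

-44.8 dBFS

Input is 39 dB above T (since output overshoot × R = input overshoot: (-38.3 − T)·6 = -5.8 − T gives T = -44.8 dBFS).
Check: -44.8 + (-5.8 − (-44.8))/6 = -44.8 + 6.5 = -38.3 dBFS. ✓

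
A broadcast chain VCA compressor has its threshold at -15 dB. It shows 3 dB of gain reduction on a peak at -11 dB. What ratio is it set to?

4:1

Input overshoot = -11 − (-15) = 4 dB.
Output overshoot = 4 − 3 = 1 dB.
Ratio = input overshoot / output overshoot = 4 / 1 = 4.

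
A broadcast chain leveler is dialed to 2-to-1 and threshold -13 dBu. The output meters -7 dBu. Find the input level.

That's 6 dB above the -13 dBu threshold.
Before 2:1 compression the overshoot was 6 × 2 = 12 dB, so input = -13 + 12 = -1 dBu.

-1 dBu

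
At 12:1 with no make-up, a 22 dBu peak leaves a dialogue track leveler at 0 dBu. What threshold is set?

Let T be the threshold. Output overshoot = (input overshoot)/R, so 0 − T = (22 − T)/12.
12·(0 − T) = 22 − T → 11·T = 0 − 22 = -22.
T = -22/11 = -2 dBu.

-2 dBu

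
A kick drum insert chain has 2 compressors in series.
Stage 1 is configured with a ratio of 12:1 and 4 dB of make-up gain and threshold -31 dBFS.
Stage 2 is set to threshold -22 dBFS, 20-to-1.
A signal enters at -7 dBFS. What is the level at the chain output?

-25 dBFS

Stage 1: -7 dBFS is 24 dB over -31 dBFS; at 12:1 that becomes 2 dB over, giving -29 dBFS; +4 dB make-up → -25 dBFS.
Stage 2: -25 dBFS is at or below the -22 dBFS threshold — no compression; output -25 dBFS.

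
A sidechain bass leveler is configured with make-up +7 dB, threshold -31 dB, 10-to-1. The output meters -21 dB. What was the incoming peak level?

-1 dB

Remove make-up: -21 − 7 = -28 dB.
That's 3 dB above the -31 dB threshold.
Undo the ratio: input overshoot = 3 × 10 = 30 dB, giving input = -1 dB.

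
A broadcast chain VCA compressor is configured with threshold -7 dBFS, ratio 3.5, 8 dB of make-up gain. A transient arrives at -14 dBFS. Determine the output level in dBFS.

-14 dBFS is 7 dB below the -7 dBFS threshold, so no gain reduction is applied.
Make-up gain adds 8 dB: -14 + 8 = -6 dBFS.

-6 dBFS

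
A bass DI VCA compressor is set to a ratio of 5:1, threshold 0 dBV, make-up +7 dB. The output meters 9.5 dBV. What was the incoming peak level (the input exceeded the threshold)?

Before make-up, the level was 9.5 − 7 = 2.5 dBV.
Post-compression overshoot = 2.5 − 0 = 2.5 dB.
Before 5:1 compression the overshoot was 2.5 × 5 = 12.5 dB, so input = 0 + 12.5 = 12.5 dBV.

12.5 dBV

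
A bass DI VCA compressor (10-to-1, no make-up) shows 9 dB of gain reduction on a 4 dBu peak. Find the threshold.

Input is 10 dB above T (since output overshoot × R = input overshoot: (-5 − T)·10 = 4 − T gives T = -6 dBu).
Check: -6 + (4 − (-6))/10 = -6 + 1 = -5 dBu. ✓

-6 dBu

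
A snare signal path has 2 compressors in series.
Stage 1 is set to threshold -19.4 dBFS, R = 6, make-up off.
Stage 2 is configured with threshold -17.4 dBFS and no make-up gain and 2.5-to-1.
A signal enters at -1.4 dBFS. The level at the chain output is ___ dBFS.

-17 dBFS

Stage 1: -1.4 dBFS is 18 dB over -19.4 dBFS; at 6:1 that becomes 3 dB over, giving -16.4 dBFS.
Stage 2: 1 dB above -17.4 dBFS, reduced 2.5:1 to 0.4 dB above → -17 dBFS.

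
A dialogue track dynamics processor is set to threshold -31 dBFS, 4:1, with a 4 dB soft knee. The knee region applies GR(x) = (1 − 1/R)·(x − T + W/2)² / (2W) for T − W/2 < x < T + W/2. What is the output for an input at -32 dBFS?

x − T + W/2 = -32 − (-31) + 2 = 1.
GR = (1 − 1/4) × 1² / 8 = 0.75 × 1 / 8 = 0.09375 dB.
Output = -32 − 0.09375 = -32.09375 dBFS.

-32.09375 dBFS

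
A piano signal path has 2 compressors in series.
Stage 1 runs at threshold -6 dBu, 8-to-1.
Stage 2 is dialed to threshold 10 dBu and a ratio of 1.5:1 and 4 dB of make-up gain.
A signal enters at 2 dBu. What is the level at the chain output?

-1 dBu

Stage 1: 2 dBu is 8 dB over -6 dBu; at 8:1 that becomes 1 dB over, giving -5 dBu.
Stage 2: below threshold (-5 ≤ 10); passes unchanged; make-up brings it to -1 dBu.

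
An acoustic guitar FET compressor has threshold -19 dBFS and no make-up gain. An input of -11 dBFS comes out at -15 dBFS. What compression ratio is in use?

Input overshoot = -11 − (-19) = 8 dB; output overshoot = -15 − (-19) = 4 dB.
Ratio = 8 / 4 = 2.

2:1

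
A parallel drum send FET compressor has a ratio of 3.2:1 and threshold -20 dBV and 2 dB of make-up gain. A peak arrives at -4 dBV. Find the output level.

-13 dBV

-4 dBV sits 16 dB over threshold.
The 16 dB excess becomes 5 dB after 3.2:1 reduction.
That puts the output at -15 dBV; make-up adds 2 dB, giving -13 dBV.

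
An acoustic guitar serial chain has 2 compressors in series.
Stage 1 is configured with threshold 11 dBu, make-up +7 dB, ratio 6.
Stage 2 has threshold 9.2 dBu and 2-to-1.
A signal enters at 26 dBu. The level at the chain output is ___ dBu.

14.85 dBu

Stage 1: 26 dBu is 15 dB over 11 dBu; at 6:1 that becomes 2.5 dB over, giving 13.5 dBu; +7 dB make-up → 20.5 dBu.
Stage 2: 11.3 dB above 9.2 dBu, reduced 2:1 to 5.65 dB above → 14.85 dBu.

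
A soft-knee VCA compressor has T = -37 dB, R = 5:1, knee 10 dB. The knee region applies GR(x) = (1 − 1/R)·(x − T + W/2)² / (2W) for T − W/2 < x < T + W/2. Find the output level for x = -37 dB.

x − T + W/2 = -37 − (-37) + 5 = 5.
GR = (1 − 1/5) × 5² / 20 = 0.8 × 25 / 20 = 1 dB.
Output = -37 − 1 = -38 dB.

-38 dB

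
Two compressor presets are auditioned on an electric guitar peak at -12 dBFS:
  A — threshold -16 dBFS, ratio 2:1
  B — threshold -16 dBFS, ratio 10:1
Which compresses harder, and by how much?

A: 4 dB over, compressed to 2 dB over, so 2 dB of GR.
B: 4 dB over, compressed to 0.4 dB over, so 3.6 dB of GR.
Difference: 1.6 dB in favour of B.

B, by 1.6 dB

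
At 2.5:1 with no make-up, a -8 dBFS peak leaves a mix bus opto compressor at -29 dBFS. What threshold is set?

-43 dBFS

Gain reduction = -8 − (-29) = 21 dB; output overshoot = GR / (R − 1) = 21 / 1.5 = 14 dB.
Threshold = output − output overshoot = -29 − 14 = -43 dBFS.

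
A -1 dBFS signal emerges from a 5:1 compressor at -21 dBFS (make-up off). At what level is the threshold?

-26 dBFS

Gain reduction = -1 − (-21) = 20 dB; output overshoot = GR / (R − 1) = 20 / 4 = 5 dB.
Threshold = output − output overshoot = -21 − 5 = -26 dBFS.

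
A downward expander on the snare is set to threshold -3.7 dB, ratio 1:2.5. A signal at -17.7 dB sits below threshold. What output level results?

Below threshold, a 1:2.5 expander applies gain = (2.5−1)×(T − x) of attenuation.
(2.5−1) × 14 = 21 dB, so output = -17.7 − 21 = -38.7 dB.

-38.7 dB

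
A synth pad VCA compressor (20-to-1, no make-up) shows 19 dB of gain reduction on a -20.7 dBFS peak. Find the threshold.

Gain reduction = -20.7 − (-39.7) = 19 dB; output overshoot = GR / (R − 1) = 19 / 19 = 1 dB.
Threshold = output − output overshoot = -39.7 − 1 = -40.7 dBFS.

-40.7 dBFS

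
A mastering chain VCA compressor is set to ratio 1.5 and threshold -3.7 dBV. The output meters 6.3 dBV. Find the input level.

11.3 dBV

Post-compression overshoot = 6.3 − (-3.7) = 10 dB.
Before 1.5:1 compression the overshoot was 10 × 1.5 = 15 dB, so input = -3.7 + 15 = 11.3 dBV.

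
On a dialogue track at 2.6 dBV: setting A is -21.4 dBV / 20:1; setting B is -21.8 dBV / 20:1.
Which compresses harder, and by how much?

B, by 0.38 dB

A: 24 dB over, compressed to 1.2 dB over, so 22.8 dB of GR.
B: 24.4 dB over, compressed to 1.22 dB over, so 23.18 dB of GR.
B applies 0.38 dB more gain reduction.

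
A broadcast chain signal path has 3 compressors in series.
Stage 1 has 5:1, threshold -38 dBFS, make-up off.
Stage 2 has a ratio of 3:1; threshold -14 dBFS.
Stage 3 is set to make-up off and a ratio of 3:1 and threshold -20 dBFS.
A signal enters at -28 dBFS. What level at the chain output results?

-36 dBFS

Stage 1: overshoot 10 dB → 10/5 = 2 dB → -36 dBFS.
Stage 2: -36 dBFS is at or below the -14 dBFS threshold — no compression; output -36 dBFS.
Stage 3: below threshold (-36 ≤ -20); passes unchanged; output -36 dBFS.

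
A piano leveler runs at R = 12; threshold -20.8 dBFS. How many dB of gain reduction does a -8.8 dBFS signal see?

11 dB

Overshoot = -8.8 − (-20.8) = 12 dB.
At 12:1, output sits 12/12 = 1 dB above threshold.
Gain reduction = 12 − 1 = 11 dB.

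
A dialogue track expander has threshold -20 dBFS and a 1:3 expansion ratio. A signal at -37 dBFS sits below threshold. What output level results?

Below threshold, a 1:3 expander applies gain = (3−1)×(T − x) of attenuation.
(3−1) × 17 = 34 dB, so output = -37 − 34 = -71 dBFS.

-71 dBFS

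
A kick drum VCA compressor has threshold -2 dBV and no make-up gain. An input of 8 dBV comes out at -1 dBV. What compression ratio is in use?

Input overshoot = 8 − (-2) = 10 dB; output overshoot = -1 − (-2) = 1 dB.
Ratio = 10 / 1 = 10.

10:1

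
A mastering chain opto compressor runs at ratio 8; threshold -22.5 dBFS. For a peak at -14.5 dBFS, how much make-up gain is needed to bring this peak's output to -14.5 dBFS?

7 dB

Overshoot 8 dB → 8/8 = 1 dB after compression, so the compressed level is -22.5 + 1 = -21.5 dBFS.
Make-up = target − compressed = -14.5 − (-21.5) = 7 dB.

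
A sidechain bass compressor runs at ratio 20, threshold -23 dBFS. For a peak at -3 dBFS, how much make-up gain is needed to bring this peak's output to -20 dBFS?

The peak compresses to -23 + 20/20 = -22 dBFS.
To reach -20 dBFS requires -20 − (-22) = 2 dB of make-up.

2 dB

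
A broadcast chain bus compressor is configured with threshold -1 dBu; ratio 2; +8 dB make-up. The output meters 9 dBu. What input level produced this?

3 dBu

Before make-up, the level was 9 − 8 = 1 dBu.
That's 2 dB above the -1 dBu threshold.
Undo the ratio: input overshoot = 2 × 2 = 4 dB, giving input = 3 dBu.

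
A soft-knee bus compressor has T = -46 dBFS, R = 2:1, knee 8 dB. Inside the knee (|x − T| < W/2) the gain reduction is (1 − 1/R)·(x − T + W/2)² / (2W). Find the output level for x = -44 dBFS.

-45.125 dBFS

x − T + W/2 = -44 − (-46) + 4 = 6.
GR = (1 − 1/2) × 6² / 16 = 0.5 × 36 / 16 = 1.125 dB.
Output = -44 − 1.125 = -45.125 dBFS.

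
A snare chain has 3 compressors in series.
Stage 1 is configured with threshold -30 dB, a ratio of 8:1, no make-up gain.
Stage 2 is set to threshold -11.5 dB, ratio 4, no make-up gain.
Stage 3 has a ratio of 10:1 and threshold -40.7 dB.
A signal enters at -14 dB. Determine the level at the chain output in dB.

-39.43 dB

Stage 1: -14 dB is 16 dB over -30 dB; at 8:1 that becomes 2 dB over, giving -28 dB.
Stage 2: -28 dB ≤ -11.5 dB, so stage 2 doesn't engage; output -28 dB.
Stage 3: 12.7 dB above -40.7 dB, reduced 10:1 to 1.27 dB above → -39.43 dB.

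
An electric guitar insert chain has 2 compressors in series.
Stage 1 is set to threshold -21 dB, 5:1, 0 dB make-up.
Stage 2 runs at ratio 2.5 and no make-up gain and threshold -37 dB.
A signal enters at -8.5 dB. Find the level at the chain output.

-29.6 dB

Stage 1: -8.5 dB is 12.5 dB over -21 dB; at 5:1 that becomes 2.5 dB over, giving -18.5 dB.
Stage 2: overshoot 18.5 dB → 18.5/2.5 = 7.4 dB → -29.6 dB.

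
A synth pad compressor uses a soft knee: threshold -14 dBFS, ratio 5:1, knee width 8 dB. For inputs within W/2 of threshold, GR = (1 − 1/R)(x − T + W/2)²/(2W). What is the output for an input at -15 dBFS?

x − T + W/2 = -15 − (-14) + 4 = 3.
GR = (1 − 1/5) × 3² / 16 = 0.8 × 9 / 16 = 0.45 dB.
Output = -15 − 0.45 = -15.45 dBFS.

-15.45 dBFS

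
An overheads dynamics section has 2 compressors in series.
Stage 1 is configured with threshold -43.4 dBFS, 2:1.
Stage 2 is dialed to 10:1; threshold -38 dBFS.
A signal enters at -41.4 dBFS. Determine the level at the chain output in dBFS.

Stage 1: overshoot 2 dB → 2/2 = 1 dB → -42.4 dBFS.
Stage 2: -42.4 dBFS is at or below the -38 dBFS threshold — no compression; output -42.4 dBFS.

-42.4 dBFS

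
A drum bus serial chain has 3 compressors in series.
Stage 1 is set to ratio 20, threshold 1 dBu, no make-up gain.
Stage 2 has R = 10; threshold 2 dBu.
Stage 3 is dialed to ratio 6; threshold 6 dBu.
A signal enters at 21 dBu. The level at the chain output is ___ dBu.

2 dBu

Stage 1: overshoot 20 dB → 20/20 = 1 dB → 2 dBu.
Stage 2: 2 dBu ≤ 2 dBu, so stage 2 doesn't engage; output 2 dBu.
Stage 3: below threshold (2 ≤ 6); passes unchanged; output 2 dBu.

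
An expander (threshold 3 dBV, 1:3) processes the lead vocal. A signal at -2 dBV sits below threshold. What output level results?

The input is 5 dB below the 3 dBV threshold.
A 1:3 expander multiplies undershoot by 3: 5 × 3 = 15 dB below threshold.
Output = 3 − 15 = -12 dBV.

-12 dBV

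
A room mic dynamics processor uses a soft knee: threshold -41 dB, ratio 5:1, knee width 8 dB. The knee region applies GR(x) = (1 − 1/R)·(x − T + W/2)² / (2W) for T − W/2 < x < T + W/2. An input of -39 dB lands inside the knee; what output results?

x − T + W/2 = -39 − (-41) + 4 = 6.
GR = (1 − 1/5) × 6² / 16 = 0.8 × 36 / 16 = 1.8 dB.
Output = -39 − 1.8 = -40.8 dB.

-40.8 dB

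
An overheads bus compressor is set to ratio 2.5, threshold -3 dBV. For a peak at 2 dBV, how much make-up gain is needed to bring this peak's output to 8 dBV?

9 dB

Overshoot 5 dB → 5/2.5 = 2 dB after compression, so the compressed level is -3 + 2 = -1 dBV.
Make-up = target − compressed = 8 − (-1) = 9 dB.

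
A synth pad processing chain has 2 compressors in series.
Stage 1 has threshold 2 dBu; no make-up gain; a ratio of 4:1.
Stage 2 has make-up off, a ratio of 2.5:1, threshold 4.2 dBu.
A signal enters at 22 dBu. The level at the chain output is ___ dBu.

Stage 1: overshoot 20 dB → 20/4 = 5 dB → 7 dBu.
Stage 2: overshoot 2.8 dB → 2.8/2.5 = 1.12 dB → 5.32 dBu.

5.32 dBu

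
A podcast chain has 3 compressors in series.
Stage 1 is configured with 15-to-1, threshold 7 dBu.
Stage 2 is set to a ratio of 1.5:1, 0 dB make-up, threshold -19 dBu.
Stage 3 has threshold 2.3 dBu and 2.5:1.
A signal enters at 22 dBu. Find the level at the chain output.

-1 dBu

Stage 1: 22 dBu is 15 dB over 7 dBu; at 15:1 that becomes 1 dB over, giving 8 dBu.
Stage 2: 27 dB above -19 dBu, reduced 1.5:1 to 18 dB above → -1 dBu.
Stage 3: -1 dBu is at or below the 2.3 dBu threshold — no compression; output -1 dBu.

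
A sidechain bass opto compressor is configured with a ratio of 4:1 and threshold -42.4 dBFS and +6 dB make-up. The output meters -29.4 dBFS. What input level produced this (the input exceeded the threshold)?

-14.4 dBFS

Before make-up, the level was -29.4 − 6 = -35.4 dBFS.
The compressed level sits -35.4 − (-42.4) = 7 dB over threshold.
Before 4:1 compression the overshoot was 7 × 4 = 28 dB, so input = -42.4 + 28 = -14.4 dBFS.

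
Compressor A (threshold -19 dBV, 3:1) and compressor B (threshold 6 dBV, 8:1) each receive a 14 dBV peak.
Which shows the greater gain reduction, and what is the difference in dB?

A, by 15 dB

A: GR = 33 − 33/3 = 22 dB.
B: GR = 8 − 8/8 = 7 dB.
Difference: 15 dB in favour of A.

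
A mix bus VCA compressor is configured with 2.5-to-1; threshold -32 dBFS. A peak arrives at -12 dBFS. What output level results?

-24 dBFS

Overshoot: -12 − (-32) = 20 dB.
The 20 dB excess becomes 8 dB after 2.5:1 reduction.
So the level is -32 + 8 = -24 dBFS.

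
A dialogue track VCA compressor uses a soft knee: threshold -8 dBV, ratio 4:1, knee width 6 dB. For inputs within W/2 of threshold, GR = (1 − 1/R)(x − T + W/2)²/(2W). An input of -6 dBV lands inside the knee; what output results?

x − T + W/2 = -6 − (-8) + 3 = 5.
GR = (1 − 1/4) × 5² / 12 = 0.75 × 25 / 12 = 1.5625 dB.
Output = -6 − 1.5625 = -7.5625 dBV.

-7.5625 dBV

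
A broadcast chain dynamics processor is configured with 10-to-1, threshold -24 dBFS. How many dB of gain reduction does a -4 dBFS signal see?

The signal is 20 dB above threshold.
After 10:1 compression the overshoot becomes 20/10 = 2 dB.
So the signal is attenuated by 20 − 2 = 18 dB.

18 dB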